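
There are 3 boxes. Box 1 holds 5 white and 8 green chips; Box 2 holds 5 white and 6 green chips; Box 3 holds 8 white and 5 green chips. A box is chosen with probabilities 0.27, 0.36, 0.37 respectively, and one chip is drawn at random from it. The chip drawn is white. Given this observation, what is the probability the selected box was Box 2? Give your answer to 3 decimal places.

Tabulate prior·likelihood by source: [1] prior 0.27, lik 0.3846, product 0.1038; [2] prior 0.36, lik 0.4545, product 0.1636; [3] prior 0.37, lik 0.6154, product 0.2277.
Normalizing constant = 0.49517; the posterior for Box 2 is its product over the sum, 0.1636/0.49517 = 0.330.

Posterior probability ≈ 0.330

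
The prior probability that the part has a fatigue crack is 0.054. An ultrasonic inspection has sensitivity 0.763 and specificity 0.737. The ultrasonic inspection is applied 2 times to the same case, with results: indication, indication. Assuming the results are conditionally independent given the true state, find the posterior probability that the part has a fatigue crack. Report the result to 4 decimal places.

With H the event that the part has a fatigue crack, the joint likelihood of the observed sequence is P(data|H) = 0.763·0.763 = 0.58217 and P(data|¬H) = 0.263·0.263 = 0.069169.
Bayes: P(H|data) = 0.054·0.58217 / (0.054·0.58217 + 0.946·0.069169) = 0.031437/0.096871 = 0.3245.

Posterior P(H) ≈ 0.3245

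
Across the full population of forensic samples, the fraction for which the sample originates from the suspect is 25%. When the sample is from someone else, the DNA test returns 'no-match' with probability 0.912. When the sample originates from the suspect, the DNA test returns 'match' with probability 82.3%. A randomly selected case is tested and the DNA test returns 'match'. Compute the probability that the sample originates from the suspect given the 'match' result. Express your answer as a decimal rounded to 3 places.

P(H | E) ≈ 0.757

Write H for 'the sample originates from the suspect'. Prior odds H:¬H = 0.25/0.75 = 0.33333. For the 'match' outcome, the likelihood ratio is 0.823/0.088 = 9.3523.
Posterior odds = 0.33333 × 9.3523 = 3.1174, so P(H|E) = 3.1174/(1+3.1174) = 0.757.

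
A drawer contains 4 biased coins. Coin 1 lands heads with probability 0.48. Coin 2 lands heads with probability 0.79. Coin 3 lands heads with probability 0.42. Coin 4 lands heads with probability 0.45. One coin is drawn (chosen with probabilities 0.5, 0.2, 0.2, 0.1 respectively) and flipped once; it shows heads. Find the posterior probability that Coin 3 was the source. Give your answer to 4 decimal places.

Tabulate prior·likelihood by source: [1] prior 0.5, lik 0.48, product 0.2400; [2] prior 0.2, lik 0.79, product 0.1580; [3] prior 0.2, lik 0.42, product 0.08400; [4] prior 0.1, lik 0.45, product 0.04500.
Normalizing constant = 0.52700; the posterior for Coin 3 is its product over the sum, 0.08400/0.52700 = 0.1594.

Posterior probability ≈ 0.1594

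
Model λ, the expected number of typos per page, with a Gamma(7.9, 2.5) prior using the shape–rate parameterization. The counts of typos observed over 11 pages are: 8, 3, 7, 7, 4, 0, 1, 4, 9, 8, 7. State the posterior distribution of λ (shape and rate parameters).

Total count ∑xᵢ = 58 over n = 11 pages.
Gamma is conjugate to the Poisson likelihood: posterior is Gamma(shape = 7.9+58 = 65.9, rate = 2.5+11 = 13.5).

Posterior: Gamma(shape=65.9, rate=13.5)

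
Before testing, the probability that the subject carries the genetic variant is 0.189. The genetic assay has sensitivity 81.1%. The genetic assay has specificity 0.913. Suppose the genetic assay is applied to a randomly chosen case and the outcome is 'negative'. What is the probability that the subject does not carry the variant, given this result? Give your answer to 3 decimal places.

Let H be the event that the subject carries the genetic variant. P(H) = 0.189, so P(¬H) = 0.811. With E the 'negative' result, P(E|H) = 0.189 and P(E|¬H) = 0.913.
P(E) = 0.189·0.189 + 0.913·0.811 = 0.035721 + 0.74044 = 0.77616.
By Bayes' theorem, P(H|E) = 0.035721 / 0.77616 = 0.046. Hence P(¬H|E) = 1 − 0.046 = 0.954.

P(¬H | E) ≈ 0.954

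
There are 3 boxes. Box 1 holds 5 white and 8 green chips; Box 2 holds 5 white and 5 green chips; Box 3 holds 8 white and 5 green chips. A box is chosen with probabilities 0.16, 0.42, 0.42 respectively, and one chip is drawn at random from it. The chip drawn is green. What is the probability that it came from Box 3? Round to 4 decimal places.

Posterior probability ≈ 0.3437

P(green|Box 1) = 0.6154; P(green|Box 2) = 0.5; P(green|Box 3) = 0.3846.
Prior × likelihood for each source: 0.16·0.6154=0.09846, 0.42·0.5=0.2100, 0.42·0.3846=0.1615. Summing gives P(green) = 0.47000.
P(Box 3 | green) = 0.1615 / 0.47000 = 0.3437.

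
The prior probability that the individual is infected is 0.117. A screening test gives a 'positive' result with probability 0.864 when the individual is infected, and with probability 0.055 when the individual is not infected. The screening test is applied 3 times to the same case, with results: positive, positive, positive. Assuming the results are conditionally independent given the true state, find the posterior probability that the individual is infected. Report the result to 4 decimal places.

Posterior P(H) ≈ 0.9981

With H the event that the individual is infected, the joint likelihood of the observed sequence is P(data|H) = 0.864·0.864·0.864 = 0.64497 and P(data|¬H) = 0.055·0.055·0.055 = 0.00016637.
Bayes: P(H|data) = 0.117·0.64497 / (0.117·0.64497 + 0.883·0.00016637) = 0.075462/0.075609 = 0.9981.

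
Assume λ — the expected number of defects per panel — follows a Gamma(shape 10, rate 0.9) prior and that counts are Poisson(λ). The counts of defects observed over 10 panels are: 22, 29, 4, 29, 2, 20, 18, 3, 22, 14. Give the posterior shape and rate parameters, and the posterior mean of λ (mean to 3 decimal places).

Posterior: Gamma(shape=173, rate=10.9); mean ≈ 15.872

The Poisson likelihood adds the total count to the shape and the number of exposure periods to the rate. Here ∑xᵢ = 163 and n = 10, so shape 10→173 and rate 0.9→10.9.
E[λ | data] = 173/10.9 = 15.872.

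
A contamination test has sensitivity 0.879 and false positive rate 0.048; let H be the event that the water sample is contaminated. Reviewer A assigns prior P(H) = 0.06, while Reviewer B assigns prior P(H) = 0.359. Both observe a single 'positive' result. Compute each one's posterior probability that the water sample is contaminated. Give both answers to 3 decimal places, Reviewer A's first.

P('+'|H) = 0.879, P('+'|¬H) = 0.048.
Reviewer A: numerator 0.879·0.06 = 0.052740; evidence = 0.052740+0.048·0.94 = 0.097860; posterior = 0.539.
Reviewer B: numerator 0.879·0.359 = 0.31556; evidence = 0.31556+0.048·0.641 = 0.34633; posterior = 0.911.

Reviewer A: 0.539; Reviewer B: 0.911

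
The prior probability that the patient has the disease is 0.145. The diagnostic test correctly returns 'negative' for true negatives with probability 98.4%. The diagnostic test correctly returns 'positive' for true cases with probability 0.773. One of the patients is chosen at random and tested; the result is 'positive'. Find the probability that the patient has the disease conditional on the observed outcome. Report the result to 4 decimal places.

P(H | E) ≈ 0.8912

Write H for 'the patient has the disease'. Prior odds H:¬H = 0.145/0.855 = 0.16959. For the 'positive' outcome, the likelihood ratio is 0.773/0.016 = 48.312.
Posterior odds = 0.16959 × 48.312 = 8.1933, so P(H|E) = 8.1933/(1+8.1933) = 0.8912.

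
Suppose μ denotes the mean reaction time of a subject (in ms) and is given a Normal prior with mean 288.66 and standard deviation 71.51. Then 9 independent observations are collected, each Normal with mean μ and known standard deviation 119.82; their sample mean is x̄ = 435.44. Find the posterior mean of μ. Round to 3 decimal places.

Posterior mean ≈ 400.539

With known σ, the Normal prior is conjugate. Weight on the data is w = (n/σ²)/(n/σ² + 1/τ₀²) = 0.00062688/(0.00062688+0.00019555) = 0.76223.
Posterior mean = w·x̄ + (1−w)·μ₀ = 0.76223·435.44 + 0.23777·288.66 = 400.539.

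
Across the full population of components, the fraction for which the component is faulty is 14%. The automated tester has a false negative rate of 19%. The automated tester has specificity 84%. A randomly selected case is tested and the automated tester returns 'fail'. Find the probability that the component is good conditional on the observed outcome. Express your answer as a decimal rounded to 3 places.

Write H for 'the component is faulty'. Prior odds H:¬H = 0.14/0.86 = 0.16279. For the 'fail' outcome, the likelihood ratio is 0.81/0.16 = 5.0625.
Posterior odds = 0.16279 × 5.0625 = 0.82413, so P(H|E) = 0.82413/(1+0.82413) = 0.452. Then P(¬H|E) = 1 − 0.452 = 0.548.

P(¬H | E) ≈ 0.548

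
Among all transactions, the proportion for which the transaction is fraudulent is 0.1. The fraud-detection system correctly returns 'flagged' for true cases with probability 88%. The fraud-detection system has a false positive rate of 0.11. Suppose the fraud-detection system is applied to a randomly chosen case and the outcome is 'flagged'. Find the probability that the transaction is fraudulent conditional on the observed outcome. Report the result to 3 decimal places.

P(H | E) ≈ 0.471

Write H for 'the transaction is fraudulent'. Prior odds H:¬H = 0.1/0.9 = 0.11111. For the 'flagged' outcome, the likelihood ratio is 0.88/0.11 = 8.0000.
Posterior odds = 0.11111 × 8.0000 = 0.88889, so P(H|E) = 0.88889/(1+0.88889) = 0.471.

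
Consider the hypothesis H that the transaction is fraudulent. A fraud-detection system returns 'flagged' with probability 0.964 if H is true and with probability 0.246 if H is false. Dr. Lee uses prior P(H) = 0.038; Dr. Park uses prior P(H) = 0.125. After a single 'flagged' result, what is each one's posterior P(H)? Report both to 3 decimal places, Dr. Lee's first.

P('+'|H) = 0.964, P('+'|¬H) = 0.246.
Dr. Lee: numerator 0.964·0.038 = 0.036632; evidence = 0.036632+0.246·0.962 = 0.27328; posterior = 0.134.
Dr. Park: numerator 0.964·0.125 = 0.12050; evidence = 0.12050+0.246·0.875 = 0.33575; posterior = 0.359.

Dr. Lee: 0.134; Dr. Park: 0.359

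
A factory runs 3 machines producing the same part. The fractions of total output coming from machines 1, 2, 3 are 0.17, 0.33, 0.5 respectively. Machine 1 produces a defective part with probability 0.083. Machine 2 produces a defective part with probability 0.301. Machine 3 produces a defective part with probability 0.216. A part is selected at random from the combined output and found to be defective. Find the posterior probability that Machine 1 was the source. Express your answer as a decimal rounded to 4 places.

P(defective|M1) = 0.083; P(defective|M2) = 0.301; P(defective|M3) = 0.216.
Prior × likelihood for each source: 0.17·0.083=0.01411, 0.33·0.301=0.09933, 0.5·0.216=0.1080. Summing gives P(defective) = 0.22144.
P(Machine 1 | defective) = 0.01411 / 0.22144 = 0.0637.

Posterior probability ≈ 0.0637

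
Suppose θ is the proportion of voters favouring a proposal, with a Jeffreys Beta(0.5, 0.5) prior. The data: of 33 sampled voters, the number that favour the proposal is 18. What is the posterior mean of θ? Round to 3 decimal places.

Posterior mean ≈ 0.544

The binomial likelihood is conjugate to the Beta prior: with 18 successes and 15 failures, the posterior is Beta(0.5+18, 0.5+15) = Beta(18.5, 15.5).
Posterior mean = α/(α+β) = 18.5/34 = 0.544.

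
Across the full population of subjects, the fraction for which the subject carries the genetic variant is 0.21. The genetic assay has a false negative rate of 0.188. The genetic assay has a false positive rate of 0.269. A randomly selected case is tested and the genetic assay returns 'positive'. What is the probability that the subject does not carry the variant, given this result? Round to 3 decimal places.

Let H be the event that the subject carries the genetic variant. P(H) = 0.21, so P(¬H) = 0.79. With E the 'positive' result, P(E|H) = 0.812 and P(E|¬H) = 0.269.
P(E) = 0.812·0.21 + 0.269·0.79 = 0.17052 + 0.21251 = 0.38303.
By Bayes' theorem, P(H|E) = 0.17052 / 0.38303 = 0.445. Hence P(¬H|E) = 1 − 0.445 = 0.555.

P(¬H | E) ≈ 0.555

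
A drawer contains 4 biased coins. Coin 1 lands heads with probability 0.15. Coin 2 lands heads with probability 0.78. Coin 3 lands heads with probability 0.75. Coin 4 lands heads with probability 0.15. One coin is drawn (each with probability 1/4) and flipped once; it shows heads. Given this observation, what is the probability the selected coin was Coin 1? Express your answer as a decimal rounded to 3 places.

Posterior probability ≈ 0.082

P(heads|C1) = 0.15; P(heads|C2) = 0.78; P(heads|C3) = 0.75; P(heads|C4) = 0.15.
Prior × likelihood for each source: 0.25·0.15=0.03750, 0.25·0.78=0.1950, 0.25·0.75=0.1875, 0.25·0.15=0.03750. Summing gives P(heads) = 0.45750.
P(Coin 1 | heads) = 0.03750 / 0.45750 = 0.082.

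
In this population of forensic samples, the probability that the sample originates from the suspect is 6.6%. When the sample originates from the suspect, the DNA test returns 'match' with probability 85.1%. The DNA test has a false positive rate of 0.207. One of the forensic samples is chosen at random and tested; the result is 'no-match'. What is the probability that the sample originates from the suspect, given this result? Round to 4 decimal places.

P(H | E) ≈ 0.0131

Write H for 'the sample originates from the suspect'. Prior odds H:¬H = 0.066/0.934 = 0.070664. For the 'no-match' outcome, the likelihood ratio is 0.149/0.793 = 0.18789.
Posterior odds = 0.070664 × 0.18789 = 0.013277, so P(H|E) = 0.013277/(1+0.013277) = 0.0131.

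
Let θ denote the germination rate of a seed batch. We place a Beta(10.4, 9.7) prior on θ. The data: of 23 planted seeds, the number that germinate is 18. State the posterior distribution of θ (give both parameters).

The binomial likelihood is conjugate to the Beta prior: with 18 successes and 5 failures, the posterior is Beta(10.4+18, 9.7+5) = Beta(28.4, 14.7).

Posterior: Beta(28.4, 14.7)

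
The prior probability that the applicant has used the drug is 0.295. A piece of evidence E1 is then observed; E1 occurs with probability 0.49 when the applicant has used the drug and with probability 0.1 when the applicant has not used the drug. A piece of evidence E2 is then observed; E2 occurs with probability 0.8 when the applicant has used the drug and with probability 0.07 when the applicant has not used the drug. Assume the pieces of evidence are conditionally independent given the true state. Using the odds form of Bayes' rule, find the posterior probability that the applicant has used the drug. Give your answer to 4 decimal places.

Posterior probability ≈ 0.9591

Prior odds = 0.295/(1−0.295) = 0.41844.
Likelihood ratio for E1 = 0.49/0.1 = 4.9000.
Likelihood ratio for E2 = 0.8/0.07 = 11.429.
Posterior odds = prior odds × LR₁ × LR₂ = 23.433.
Posterior probability = odds/(1+odds) = 23.433/24.433 = 0.9591.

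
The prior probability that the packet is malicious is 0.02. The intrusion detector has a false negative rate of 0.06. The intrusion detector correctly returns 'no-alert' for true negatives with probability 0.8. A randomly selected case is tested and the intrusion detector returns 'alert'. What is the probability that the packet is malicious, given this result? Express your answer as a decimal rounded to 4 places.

Write H for 'the packet is malicious'. Prior odds H:¬H = 0.02/0.98 = 0.020408. For the 'alert' outcome, the likelihood ratio is 0.94/0.2 = 4.7000.
Posterior odds = 0.020408 × 4.7000 = 0.095918, so P(H|E) = 0.095918/(1+0.095918) = 0.0875.

P(H | E) ≈ 0.0875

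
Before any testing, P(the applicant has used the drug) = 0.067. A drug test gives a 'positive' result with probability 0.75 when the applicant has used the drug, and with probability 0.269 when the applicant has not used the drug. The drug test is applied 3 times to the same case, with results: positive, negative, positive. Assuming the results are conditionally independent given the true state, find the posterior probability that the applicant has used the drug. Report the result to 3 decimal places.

Posterior P(H) ≈ 0.160

Let H be the event that the applicant has used the drug; start with P(H) = 0.067. P('positive'|H) = 0.75, P('positive'|¬H) = 0.269.
Update on result 1 ('positive'): P(H) ← 0.75·0.0670 / (0.75·0.0670 + 0.269·0.9330) = 0.050250/0.30123 = 0.1668.
Update on result 2 ('negative'): P(H) ← 0.25·0.1668 / (0.25·0.1668 + 0.731·0.8332) = 0.041704/0.65076 = 0.0641.
Update on result 3 ('positive'): P(H) ← 0.75·0.0641 / (0.75·0.0641 + 0.269·0.9359) = 0.048064/0.29983 = 0.1603.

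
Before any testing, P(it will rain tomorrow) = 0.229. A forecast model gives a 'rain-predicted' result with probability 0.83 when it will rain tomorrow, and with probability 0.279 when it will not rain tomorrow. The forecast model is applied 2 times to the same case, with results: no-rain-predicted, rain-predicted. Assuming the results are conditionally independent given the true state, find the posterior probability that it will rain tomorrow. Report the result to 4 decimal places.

Let H be the event that it will rain tomorrow; start with P(H) = 0.229. P('rain-predicted'|H) = 0.83, P('rain-predicted'|¬H) = 0.279.
Update on result 1 ('no-rain-predicted'): P(H) ← 0.17·0.2290 / (0.17·0.2290 + 0.721·0.7710) = 0.038930/0.59482 = 0.0654.
Update on result 2 ('rain-predicted'): P(H) ← 0.83·0.0654 / (0.83·0.0654 + 0.279·0.9346) = 0.054322/0.31506 = 0.1724.

Posterior P(H) ≈ 0.1724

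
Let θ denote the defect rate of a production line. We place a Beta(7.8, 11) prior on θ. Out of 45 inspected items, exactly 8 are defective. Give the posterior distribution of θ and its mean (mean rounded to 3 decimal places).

Observing 8 successes and 37 failures updates Beta(7.8, 11) by adding the success and failure counts to the two shape parameters: α = 7.8+8 = 15.8, β = 11+37 = 48.
E[θ | data] = 15.8/(15.8+48) = 0.248.

Posterior: Beta(15.8, 48); mean ≈ 0.248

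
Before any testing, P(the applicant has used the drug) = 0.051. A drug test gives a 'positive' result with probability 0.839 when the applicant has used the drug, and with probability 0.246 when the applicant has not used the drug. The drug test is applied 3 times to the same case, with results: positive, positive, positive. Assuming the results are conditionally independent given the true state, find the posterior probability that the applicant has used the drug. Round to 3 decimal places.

Posterior P(H) ≈ 0.681

With H the event that the applicant has used the drug, the joint likelihood of the observed sequence is P(data|H) = 0.839·0.839·0.839 = 0.59059 and P(data|¬H) = 0.246·0.246·0.246 = 0.014887.
Bayes: P(H|data) = 0.051·0.59059 / (0.051·0.59059 + 0.949·0.014887) = 0.030120/0.044248 = 0.6807.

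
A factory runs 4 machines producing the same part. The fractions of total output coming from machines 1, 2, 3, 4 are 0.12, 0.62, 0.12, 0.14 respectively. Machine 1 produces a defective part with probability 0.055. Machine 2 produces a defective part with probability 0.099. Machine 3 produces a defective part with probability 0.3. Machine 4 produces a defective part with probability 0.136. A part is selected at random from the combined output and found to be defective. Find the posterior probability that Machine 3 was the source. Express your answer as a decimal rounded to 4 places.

P(defective|M1) = 0.055; P(defective|M2) = 0.099; P(defective|M3) = 0.3; P(defective|M4) = 0.136.
Prior × likelihood for each source: 0.12·0.055=0.006600, 0.62·0.099=0.06138, 0.12·0.3=0.03600, 0.14·0.136=0.01904. Summing gives P(defective) = 0.12302.
P(Machine 3 | defective) = 0.03600 / 0.12302 = 0.2926.

Posterior probability ≈ 0.2926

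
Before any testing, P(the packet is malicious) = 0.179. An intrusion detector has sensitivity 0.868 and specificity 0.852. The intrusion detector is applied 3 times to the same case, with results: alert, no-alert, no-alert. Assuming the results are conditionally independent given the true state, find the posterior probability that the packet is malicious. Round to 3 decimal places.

Posterior P(H) ≈ 0.030

With H the event that the packet is malicious, the joint likelihood of the observed sequence is P(data|H) = 0.868·0.132·0.132 = 0.015124 and P(data|¬H) = 0.148·0.852·0.852 = 0.10743.
Bayes: P(H|data) = 0.179·0.015124 / (0.179·0.015124 + 0.821·0.10743) = 0.0027072/0.090910 = 0.0298.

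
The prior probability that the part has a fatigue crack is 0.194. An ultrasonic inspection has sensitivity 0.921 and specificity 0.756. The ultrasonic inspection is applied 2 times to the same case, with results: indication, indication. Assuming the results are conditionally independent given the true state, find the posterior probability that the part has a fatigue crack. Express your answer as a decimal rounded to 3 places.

Posterior P(H) ≈ 0.774

With H the event that the part has a fatigue crack, the joint likelihood of the observed sequence is P(data|H) = 0.921·0.921 = 0.84824 and P(data|¬H) = 0.244·0.244 = 0.059536.
Bayes: P(H|data) = 0.194·0.84824 / (0.194·0.84824 + 0.806·0.059536) = 0.16456/0.21254 = 0.7742.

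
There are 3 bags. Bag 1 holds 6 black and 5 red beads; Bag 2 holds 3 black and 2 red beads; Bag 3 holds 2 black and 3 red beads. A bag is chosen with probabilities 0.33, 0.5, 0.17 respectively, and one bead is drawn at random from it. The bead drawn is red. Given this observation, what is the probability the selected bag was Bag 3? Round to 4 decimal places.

P(red|Bag 1) = 0.4545; P(red|Bag 2) = 0.4; P(red|Bag 3) = 0.6.
Prior × likelihood for each source: 0.33·0.4545=0.1500, 0.5·0.4=0.2000, 0.17·0.6=0.1020. Summing gives P(red) = 0.45200.
P(Bag 3 | red) = 0.1020 / 0.45200 = 0.2257.

Posterior probability ≈ 0.2257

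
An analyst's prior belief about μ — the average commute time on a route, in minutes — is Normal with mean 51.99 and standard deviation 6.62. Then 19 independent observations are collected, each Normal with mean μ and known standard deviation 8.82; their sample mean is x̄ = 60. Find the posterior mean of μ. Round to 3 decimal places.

Prior precision 1/τ₀² = 1/6.62² = 0.0228183; data precision n/σ² = 19/8.82² = 0.244240.
Posterior precision = 0.0228183 + 0.244240 = 0.267058.
Posterior mean = (0.0228183·51.99 + 0.244240·60) / 0.267058 = 59.316.

Posterior mean ≈ 59.316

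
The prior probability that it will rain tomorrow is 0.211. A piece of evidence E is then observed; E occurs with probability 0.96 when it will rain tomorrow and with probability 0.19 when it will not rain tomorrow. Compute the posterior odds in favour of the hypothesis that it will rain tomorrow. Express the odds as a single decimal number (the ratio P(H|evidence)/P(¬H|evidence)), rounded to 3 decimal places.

Prior odds = 0.211/(1−0.211) = 0.26743. In log-odds, ln(0.26743) = -1.3189.
Add log likelihood ratio: ln(5.0526) = 1.6199.
Posterior log-odds = 0.30100, so posterior odds = exp(0.30100) = 1.3512.

Posterior odds ≈ 1.351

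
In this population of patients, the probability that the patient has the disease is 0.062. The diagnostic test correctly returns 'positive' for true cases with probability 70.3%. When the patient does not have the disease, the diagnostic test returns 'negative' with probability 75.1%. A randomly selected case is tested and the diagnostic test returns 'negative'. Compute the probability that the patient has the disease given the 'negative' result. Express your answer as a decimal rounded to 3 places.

P(H | E) ≈ 0.025

Let H be the event that the patient has the disease. P(H) = 0.062, so P(¬H) = 0.938. With E the 'negative' result, P(E|H) = 0.297 and P(E|¬H) = 0.751.
P(E) = 0.297·0.062 + 0.751·0.938 = 0.018414 + 0.70444 = 0.72285.
By Bayes' theorem, P(H|E) = 0.018414 / 0.72285 = 0.025.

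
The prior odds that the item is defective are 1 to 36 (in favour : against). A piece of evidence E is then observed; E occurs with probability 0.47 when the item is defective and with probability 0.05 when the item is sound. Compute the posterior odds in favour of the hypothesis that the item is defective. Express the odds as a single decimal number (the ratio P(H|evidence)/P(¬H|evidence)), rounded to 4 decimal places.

Posterior odds ≈ 0.2611

Prior odds = 1/36 = 0.027778.
Likelihood ratio for E = 0.47/0.05 = 9.4000.
Posterior odds = prior odds × LR = 0.26111.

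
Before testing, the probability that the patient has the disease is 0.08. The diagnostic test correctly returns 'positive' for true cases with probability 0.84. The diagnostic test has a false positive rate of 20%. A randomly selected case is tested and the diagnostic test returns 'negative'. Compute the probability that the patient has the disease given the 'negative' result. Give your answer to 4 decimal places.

Let H be the event that the patient has the disease. P(H) = 0.08, so P(¬H) = 0.92. With E the 'negative' result, P(E|H) = 0.16 and P(E|¬H) = 0.8.
P(E) = 0.16·0.08 + 0.8·0.92 = 0.012800 + 0.73600 = 0.74880.
By Bayes' theorem, P(H|E) = 0.012800 / 0.74880 = 0.0171.

P(H | E) ≈ 0.0171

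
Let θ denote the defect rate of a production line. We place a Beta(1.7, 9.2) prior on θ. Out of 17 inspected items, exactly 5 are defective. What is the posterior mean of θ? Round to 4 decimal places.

Observing 5 successes and 12 failures updates Beta(1.7, 9.2) by adding the success and failure counts to the two shape parameters: α = 1.7+5 = 6.7, β = 9.2+12 = 21.2.
E[θ | data] = 6.7/(6.7+21.2) = 0.2401.

Posterior mean ≈ 0.2401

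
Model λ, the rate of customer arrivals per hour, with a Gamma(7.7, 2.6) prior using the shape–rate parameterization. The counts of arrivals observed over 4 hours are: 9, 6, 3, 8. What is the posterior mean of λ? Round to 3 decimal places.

The Poisson likelihood adds the total count to the shape and the number of exposure periods to the rate. Here ∑xᵢ = 26 and n = 4, so shape 7.7→33.7 and rate 2.6→6.6.
E[λ | data] = 33.7/6.6 = 5.106.

Posterior mean ≈ 5.106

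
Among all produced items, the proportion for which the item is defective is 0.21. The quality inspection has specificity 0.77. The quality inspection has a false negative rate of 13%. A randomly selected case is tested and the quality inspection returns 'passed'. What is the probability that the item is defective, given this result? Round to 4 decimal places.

Write H for 'the item is defective'. Prior odds H:¬H = 0.21/0.79 = 0.26582. For the 'passed' outcome, the likelihood ratio is 0.13/0.77 = 0.16883.
Posterior odds = 0.26582 × 0.16883 = 0.044879, so P(H|E) = 0.044879/(1+0.044879) = 0.0430.

P(H | E) ≈ 0.0430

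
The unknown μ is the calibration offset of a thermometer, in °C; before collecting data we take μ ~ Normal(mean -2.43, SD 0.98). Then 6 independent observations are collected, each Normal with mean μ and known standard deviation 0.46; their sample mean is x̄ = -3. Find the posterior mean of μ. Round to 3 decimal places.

Prior precision 1/τ₀² = 1/0.98² = 1.04123; data precision n/σ² = 6/0.46² = 28.3554.
Posterior precision = 1.04123 + 28.3554 = 29.3966.
Posterior mean = (1.04123·-2.43 + 28.3554·-3) / 29.3966 = -2.980.

Posterior mean ≈ -2.980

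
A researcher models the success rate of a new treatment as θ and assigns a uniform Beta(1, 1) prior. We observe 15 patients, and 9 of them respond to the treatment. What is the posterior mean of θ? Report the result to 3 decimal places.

The binomial likelihood is conjugate to the Beta prior: with 9 successes and 6 failures, the posterior is Beta(1+9, 1+6) = Beta(10, 7).
E[θ | data] = 10/(10+7) = 0.588.

Posterior mean ≈ 0.588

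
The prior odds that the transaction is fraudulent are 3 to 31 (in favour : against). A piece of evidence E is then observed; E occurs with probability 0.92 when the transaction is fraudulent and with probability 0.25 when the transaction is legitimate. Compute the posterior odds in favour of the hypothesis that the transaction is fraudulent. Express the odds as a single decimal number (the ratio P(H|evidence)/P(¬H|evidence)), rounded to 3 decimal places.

Posterior odds ≈ 0.356

Prior odds = 3/31 = 0.096774.
Likelihood ratio for E = 0.92/0.25 = 3.6800.
Posterior odds = prior odds × LR = 0.35613.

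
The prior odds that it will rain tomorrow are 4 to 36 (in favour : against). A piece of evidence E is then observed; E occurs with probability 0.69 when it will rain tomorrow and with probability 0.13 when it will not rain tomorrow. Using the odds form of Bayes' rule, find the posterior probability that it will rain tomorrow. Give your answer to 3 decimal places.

Posterior probability ≈ 0.371

Prior odds = 4/36 = 0.11111. In log-odds, ln(0.11111) = -2.1972.
Add log likelihood ratio: ln(5.3077) = 1.6692.
Posterior log-odds = -0.52807, so posterior odds = exp(-0.52807) = 0.58974. Converting, P(H|E) = 0.58974/1.5897 = 0.371.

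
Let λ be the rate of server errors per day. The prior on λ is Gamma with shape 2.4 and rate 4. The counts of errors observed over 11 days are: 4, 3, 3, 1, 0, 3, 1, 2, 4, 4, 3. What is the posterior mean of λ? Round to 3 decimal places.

Posterior mean ≈ 2.027

The Poisson likelihood adds the total count to the shape and the number of exposure periods to the rate. Here ∑xᵢ = 28 and n = 11, so shape 2.4→30.4 and rate 4→15.
Posterior mean = shape/rate = 30.4/15 = 2.027.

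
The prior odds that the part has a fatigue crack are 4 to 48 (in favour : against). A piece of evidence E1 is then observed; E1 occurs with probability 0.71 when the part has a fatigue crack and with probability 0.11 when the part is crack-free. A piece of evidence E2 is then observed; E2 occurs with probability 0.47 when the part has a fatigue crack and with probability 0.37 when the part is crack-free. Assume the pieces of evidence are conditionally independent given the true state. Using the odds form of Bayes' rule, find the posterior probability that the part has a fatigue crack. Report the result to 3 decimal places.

Posterior probability ≈ 0.406

Prior odds = 4/48 = 0.083333. In log-odds, ln(0.083333) = -2.4849.
Add log likelihood ratios: ln(6.4545) + ln(1.2703) = 2.1040.
Posterior log-odds = -0.38089, so posterior odds = exp(-0.38089) = 0.68325. Converting, P(H|E) = 0.68325/1.6833 = 0.406.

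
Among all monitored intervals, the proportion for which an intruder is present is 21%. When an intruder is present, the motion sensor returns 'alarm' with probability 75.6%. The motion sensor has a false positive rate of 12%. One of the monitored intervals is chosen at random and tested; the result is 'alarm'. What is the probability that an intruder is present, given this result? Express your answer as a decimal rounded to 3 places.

P(H | E) ≈ 0.626

Let H be the event that an intruder is present. P(H) = 0.21, so P(¬H) = 0.79. With E the 'alarm' result, P(E|H) = 0.756 and P(E|¬H) = 0.12.
P(E) = 0.756·0.21 + 0.12·0.79 = 0.15876 + 0.094800 = 0.25356.
By Bayes' theorem, P(H|E) = 0.15876 / 0.25356 = 0.626.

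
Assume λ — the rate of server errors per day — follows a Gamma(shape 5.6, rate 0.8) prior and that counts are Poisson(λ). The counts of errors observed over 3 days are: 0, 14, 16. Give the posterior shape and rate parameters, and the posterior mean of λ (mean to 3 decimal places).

The Poisson likelihood adds the total count to the shape and the number of exposure periods to the rate. Here ∑xᵢ = 30 and n = 3, so shape 5.6→35.6 and rate 0.8→3.8.
Posterior mean = shape/rate = 35.6/3.8 = 9.368.

Posterior: Gamma(shape=35.6, rate=3.8); mean ≈ 9.368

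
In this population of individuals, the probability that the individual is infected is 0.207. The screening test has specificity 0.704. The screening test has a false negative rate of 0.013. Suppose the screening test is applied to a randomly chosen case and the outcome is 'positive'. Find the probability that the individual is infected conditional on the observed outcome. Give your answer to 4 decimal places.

Write H for 'the individual is infected'. Prior odds H:¬H = 0.207/0.793 = 0.26103. For the 'positive' outcome, the likelihood ratio is 0.987/0.296 = 3.3345.
Posterior odds = 0.26103 × 3.3345 = 0.87041, so P(H|E) = 0.87041/(1+0.87041) = 0.4654.

P(H | E) ≈ 0.4654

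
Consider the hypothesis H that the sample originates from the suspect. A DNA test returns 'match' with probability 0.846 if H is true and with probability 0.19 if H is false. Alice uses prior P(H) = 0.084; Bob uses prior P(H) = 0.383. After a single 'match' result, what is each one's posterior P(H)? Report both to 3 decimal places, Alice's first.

P('+'|H) = 0.846, P('+'|¬H) = 0.19.
Alice: numerator 0.846·0.084 = 0.071064; evidence = 0.071064+0.19·0.916 = 0.24510; posterior = 0.290.
Bob: numerator 0.846·0.383 = 0.32402; evidence = 0.32402+0.19·0.617 = 0.44125; posterior = 0.734.

Alice: 0.290; Bob: 0.734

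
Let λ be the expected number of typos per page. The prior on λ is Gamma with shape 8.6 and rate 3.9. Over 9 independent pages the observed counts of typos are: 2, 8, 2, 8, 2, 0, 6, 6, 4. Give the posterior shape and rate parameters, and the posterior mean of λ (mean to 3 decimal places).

Posterior: Gamma(shape=46.6, rate=12.9); mean ≈ 3.612

The Poisson likelihood adds the total count to the shape and the number of exposure periods to the rate. Here ∑xᵢ = 38 and n = 9, so shape 8.6→46.6 and rate 3.9→12.9.
E[λ | data] = 46.6/12.9 = 3.612.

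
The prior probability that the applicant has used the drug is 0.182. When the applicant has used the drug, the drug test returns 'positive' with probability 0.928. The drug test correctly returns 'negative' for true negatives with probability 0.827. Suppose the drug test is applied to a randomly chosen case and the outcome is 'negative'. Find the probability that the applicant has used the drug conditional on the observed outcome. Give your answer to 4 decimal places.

Let H be the event that the applicant has used the drug. P(H) = 0.182, so P(¬H) = 0.818. With E the 'negative' result, P(E|H) = 0.072 and P(E|¬H) = 0.827.
P(E) = 0.072·0.182 + 0.827·0.818 = 0.013104 + 0.67649 = 0.68959.
By Bayes' theorem, P(H|E) = 0.013104 / 0.68959 = 0.0190.

P(H | E) ≈ 0.0190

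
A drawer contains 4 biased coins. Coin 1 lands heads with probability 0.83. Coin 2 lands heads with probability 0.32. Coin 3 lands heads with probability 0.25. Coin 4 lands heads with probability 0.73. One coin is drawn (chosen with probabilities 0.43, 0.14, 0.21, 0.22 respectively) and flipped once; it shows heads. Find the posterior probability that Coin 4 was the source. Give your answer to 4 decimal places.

P(heads|C1) = 0.83; P(heads|C2) = 0.32; P(heads|C3) = 0.25; P(heads|C4) = 0.73.
Prior × likelihood for each source: 0.43·0.83=0.3569, 0.14·0.32=0.04480, 0.21·0.25=0.05250, 0.22·0.73=0.1606. Summing gives P(heads) = 0.61480.
P(Coin 4 | heads) = 0.1606 / 0.61480 = 0.2612.

Posterior probability ≈ 0.2612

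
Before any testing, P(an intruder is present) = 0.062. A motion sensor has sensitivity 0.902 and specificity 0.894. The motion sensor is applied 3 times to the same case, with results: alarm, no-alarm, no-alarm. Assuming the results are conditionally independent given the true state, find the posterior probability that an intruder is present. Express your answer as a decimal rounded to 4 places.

With H the event that an intruder is present, the joint likelihood of the observed sequence is P(data|H) = 0.902·0.098·0.098 = 0.0086628 and P(data|¬H) = 0.106·0.894·0.894 = 0.084719.
Bayes: P(H|data) = 0.062·0.0086628 / (0.062·0.0086628 + 0.938·0.084719) = 0.00053709/0.080004 = 0.0067.

Posterior P(H) ≈ 0.0067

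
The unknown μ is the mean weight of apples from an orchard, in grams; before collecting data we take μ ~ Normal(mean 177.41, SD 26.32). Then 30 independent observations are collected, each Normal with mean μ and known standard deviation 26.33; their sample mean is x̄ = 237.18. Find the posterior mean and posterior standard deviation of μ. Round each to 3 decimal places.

Prior precision 1/τ₀² = 1/26.32² = 0.00144354; data precision n/σ² = 30/26.33² = 0.0432733.
Posterior precision = 0.00144354 + 0.0432733 = 0.0447168, giving posterior SD = 1/√0.0447168 = 4.729.
Posterior mean = (0.00144354·177.41 + 0.0432733·237.18) / 0.0447168 = 235.251.

Posterior mean ≈ 235.251; posterior SD ≈ 4.729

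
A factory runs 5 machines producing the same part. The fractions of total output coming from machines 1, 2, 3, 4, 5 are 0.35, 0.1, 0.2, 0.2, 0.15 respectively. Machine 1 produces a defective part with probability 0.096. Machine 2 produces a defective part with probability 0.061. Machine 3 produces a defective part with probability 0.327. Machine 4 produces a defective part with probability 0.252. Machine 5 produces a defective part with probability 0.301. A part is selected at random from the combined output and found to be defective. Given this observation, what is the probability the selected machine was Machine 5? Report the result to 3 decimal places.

Posterior probability ≈ 0.225

Tabulate prior·likelihood by source: [1] prior 0.35, lik 0.096, product 0.03360; [2] prior 0.1, lik 0.061, product 0.006100; [3] prior 0.2, lik 0.327, product 0.06540; [4] prior 0.2, lik 0.252, product 0.05040; [5] prior 0.15, lik 0.301, product 0.04515.
Normalizing constant = 0.20065; the posterior for Machine 5 is its product over the sum, 0.04515/0.20065 = 0.225.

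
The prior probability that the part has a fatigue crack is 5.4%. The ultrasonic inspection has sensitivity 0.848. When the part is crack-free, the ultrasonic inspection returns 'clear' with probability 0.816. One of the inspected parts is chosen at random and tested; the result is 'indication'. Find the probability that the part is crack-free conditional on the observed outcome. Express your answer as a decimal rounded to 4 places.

Write H for 'the part has a fatigue crack'. Prior odds H:¬H = 0.054/0.946 = 0.057082. For the 'indication' outcome, the likelihood ratio is 0.848/0.184 = 4.6087.
Posterior odds = 0.057082 × 4.6087 = 0.26308, so P(H|E) = 0.26308/(1+0.26308) = 0.2083. Then P(¬H|E) = 1 − 0.2083 = 0.7917.

P(¬H | E) ≈ 0.7917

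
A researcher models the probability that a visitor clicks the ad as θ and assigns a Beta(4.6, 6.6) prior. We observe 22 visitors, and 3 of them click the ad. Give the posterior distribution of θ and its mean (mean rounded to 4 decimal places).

Observing 3 successes and 19 failures updates Beta(4.6, 6.6) by adding the success and failure counts to the two shape parameters: α = 4.6+3 = 7.6, β = 6.6+19 = 25.6.
Posterior mean = α/(α+β) = 7.6/33.2 = 0.2289.

Posterior: Beta(7.6, 25.6); mean ≈ 0.2289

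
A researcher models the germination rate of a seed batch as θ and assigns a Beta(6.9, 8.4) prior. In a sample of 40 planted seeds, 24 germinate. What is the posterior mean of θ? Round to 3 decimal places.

Posterior mean ≈ 0.559

Observing 24 successes and 16 failures updates Beta(6.9, 8.4) by adding the success and failure counts to the two shape parameters: α = 6.9+24 = 30.9, β = 8.4+16 = 24.4.
E[θ | data] = 30.9/(30.9+24.4) = 0.559.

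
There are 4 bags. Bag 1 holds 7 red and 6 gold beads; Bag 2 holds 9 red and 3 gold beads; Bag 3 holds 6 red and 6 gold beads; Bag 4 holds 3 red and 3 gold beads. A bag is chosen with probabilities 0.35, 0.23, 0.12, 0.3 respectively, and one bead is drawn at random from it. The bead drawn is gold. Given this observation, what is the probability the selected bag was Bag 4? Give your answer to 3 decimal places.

P(gold|Bag 1) = 0.4615; P(gold|Bag 2) = 0.25; P(gold|Bag 3) = 0.5; P(gold|Bag 4) = 0.5.
Prior × likelihood for each source: 0.35·0.4615=0.1615, 0.23·0.25=0.05750, 0.12·0.5=0.06000, 0.3·0.5=0.1500. Summing gives P(gold) = 0.42904.
P(Bag 4 | gold) = 0.1500 / 0.42904 = 0.350.

Posterior probability ≈ 0.350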